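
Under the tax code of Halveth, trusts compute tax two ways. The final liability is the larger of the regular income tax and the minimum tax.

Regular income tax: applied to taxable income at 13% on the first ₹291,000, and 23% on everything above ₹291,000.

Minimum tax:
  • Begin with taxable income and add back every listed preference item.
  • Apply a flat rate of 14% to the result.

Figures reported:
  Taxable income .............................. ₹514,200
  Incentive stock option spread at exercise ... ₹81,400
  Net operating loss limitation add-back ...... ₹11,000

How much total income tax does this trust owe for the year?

Regular income tax:
  ₹291,000 × 13% = ₹37,830
  ₹223,200 × 23% = ₹51,336
  → ₹89,166

Minimum tax:
  Adjusted income: ₹514,200 + ₹81,400 + ₹11,000 = ₹606,600
  ₹606,600 × 14% = ₹84,924

₹89,166 > ₹84,924, so the regular income tax governs.

₹89,166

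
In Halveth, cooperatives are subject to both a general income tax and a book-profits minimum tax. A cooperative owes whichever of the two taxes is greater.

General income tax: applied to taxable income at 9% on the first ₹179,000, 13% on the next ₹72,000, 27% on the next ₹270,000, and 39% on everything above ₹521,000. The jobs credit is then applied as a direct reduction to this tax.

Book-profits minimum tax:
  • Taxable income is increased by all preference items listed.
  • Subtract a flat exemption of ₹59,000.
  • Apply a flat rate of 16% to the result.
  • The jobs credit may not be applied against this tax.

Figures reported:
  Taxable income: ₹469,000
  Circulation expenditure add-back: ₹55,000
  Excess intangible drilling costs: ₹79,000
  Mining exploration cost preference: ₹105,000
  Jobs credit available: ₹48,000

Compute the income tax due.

Book-profits minimum tax:
  Adjusted income: ₹469,000 + ₹55,000 + ₹79,000 + ₹105,000 = ₹708,000
  Less exemption ₹59,000 → base ₹649,000
  ₹649,000 × 16% = ₹103,840

General income tax:
  ₹179,000 × 9% = ₹16,110
  ₹72,000 × 13% = ₹9,360
  ₹218,000 × 27% = ₹58,860
  → ₹84,330
  Less jobs credit ₹48,000 → ₹36,330

₹103,840 > ₹36,330, so the book-profits minimum tax is the binding amount.

₹103,840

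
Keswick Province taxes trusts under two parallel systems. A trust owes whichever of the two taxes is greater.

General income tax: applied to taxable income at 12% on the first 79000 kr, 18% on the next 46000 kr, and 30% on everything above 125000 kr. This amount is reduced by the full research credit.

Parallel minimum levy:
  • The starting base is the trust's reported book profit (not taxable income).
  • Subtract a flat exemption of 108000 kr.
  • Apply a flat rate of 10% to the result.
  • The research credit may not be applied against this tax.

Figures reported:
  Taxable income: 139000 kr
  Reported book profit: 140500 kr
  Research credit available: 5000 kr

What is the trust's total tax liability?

Parallel minimum levy:
  Base (reported book profit): 140500 kr
  Less exemption 108000 kr → base 32500 kr
  32500 kr × 10% = 3250 kr

General income tax:
  79000 kr × 12% = 9480 kr
  46000 kr × 18% = 8280 kr
  14000 kr × 30% = 4200 kr
  → 21960 kr
  Less research credit 5000 kr → 16960 kr

16960 kr > 3250 kr, so the general income tax governs.

16960 kr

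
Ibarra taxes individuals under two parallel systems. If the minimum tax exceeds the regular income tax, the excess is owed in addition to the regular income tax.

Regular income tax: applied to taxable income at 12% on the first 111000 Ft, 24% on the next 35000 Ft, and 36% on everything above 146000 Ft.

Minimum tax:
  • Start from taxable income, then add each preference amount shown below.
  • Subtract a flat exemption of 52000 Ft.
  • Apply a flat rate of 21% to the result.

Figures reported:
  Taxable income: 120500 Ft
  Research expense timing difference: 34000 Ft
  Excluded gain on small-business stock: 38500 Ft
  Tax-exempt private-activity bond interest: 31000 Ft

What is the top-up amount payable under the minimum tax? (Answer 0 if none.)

Regular income tax:
  111000 Ft × 12% = 13320 Ft
  9500 Ft × 24% = 2280 Ft
  → 15600 Ft

Minimum tax:
  Adjusted income: 120500 Ft + 34000 Ft + 38500 Ft + 31000 Ft = 224000 Ft
  Less exemption 52000 Ft → base 172000 Ft
  172000 Ft × 21% = 36120 Ft

Excess of minimum tax over regular income tax: 36120 Ft − 15600 Ft = 20520 Ft.

20520 Ft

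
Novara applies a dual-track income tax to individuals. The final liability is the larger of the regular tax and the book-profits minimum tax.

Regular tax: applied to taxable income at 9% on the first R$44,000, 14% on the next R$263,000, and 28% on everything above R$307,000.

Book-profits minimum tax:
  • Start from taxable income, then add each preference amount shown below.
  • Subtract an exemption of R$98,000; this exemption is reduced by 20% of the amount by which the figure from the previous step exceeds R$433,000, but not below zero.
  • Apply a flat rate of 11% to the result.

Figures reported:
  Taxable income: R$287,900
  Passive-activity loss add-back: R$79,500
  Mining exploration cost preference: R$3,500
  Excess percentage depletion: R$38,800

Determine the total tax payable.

R$38,106

Regular tax:
  R$44,000 × 9% = R$3,960
  R$243,900 × 14% = R$34,146
  → R$38,106

Book-profits minimum tax:
  Adjusted income: R$287,900 + R$79,500 + R$3,500 + R$38,800 = R$409,700
  Exemption: R$409,700 ≤ R$433,000, so full R$98,000 applies
  Base: R$409,700 − R$98,000 = R$311,700
  R$311,700 × 11% = R$34,287

R$38,106 > R$34,287, so the regular tax governs.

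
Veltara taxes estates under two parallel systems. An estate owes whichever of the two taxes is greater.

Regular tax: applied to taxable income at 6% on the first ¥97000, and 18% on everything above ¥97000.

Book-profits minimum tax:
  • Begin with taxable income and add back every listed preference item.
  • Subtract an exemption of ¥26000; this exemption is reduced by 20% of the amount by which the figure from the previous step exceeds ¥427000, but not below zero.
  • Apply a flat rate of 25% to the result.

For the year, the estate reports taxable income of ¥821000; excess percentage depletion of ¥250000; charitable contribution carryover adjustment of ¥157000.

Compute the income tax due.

Regular tax:
  ¥97000 × 6% = ¥5820
  ¥724000 × 18% = ¥130320
  → ¥136140

Book-profits minimum tax:
  Adjusted income: ¥821000 + ¥250000 + ¥157000 = ¥1228000
  Exemption: 20% × (¥1228000 − ¥427000) = ¥160200 ≥ ¥26000, so the exemption is fully phased out
  Base: ¥1228000 − ¥0 = ¥1228000
  ¥1228000 × 25% = ¥307000

¥307000 > ¥136140, so the book-profits minimum tax is the binding amount.

¥307000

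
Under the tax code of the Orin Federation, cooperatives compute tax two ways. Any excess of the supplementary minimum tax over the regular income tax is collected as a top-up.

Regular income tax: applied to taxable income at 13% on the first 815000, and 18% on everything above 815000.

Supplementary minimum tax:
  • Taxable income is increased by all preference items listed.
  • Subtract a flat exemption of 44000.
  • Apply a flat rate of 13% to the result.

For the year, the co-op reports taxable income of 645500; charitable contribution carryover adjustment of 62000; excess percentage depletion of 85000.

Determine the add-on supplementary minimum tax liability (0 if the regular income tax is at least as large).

13390

Supplementary minimum tax:
  Adjusted income: 645500 + 62000 + 85000 = 792500
  Less exemption 44000 → base 748500
  748500 × 13% = 97305

Regular income tax:
  645500 × 13% = 83915

Excess of supplementary minimum tax over regular income tax: 97305 − 83915 = 13390.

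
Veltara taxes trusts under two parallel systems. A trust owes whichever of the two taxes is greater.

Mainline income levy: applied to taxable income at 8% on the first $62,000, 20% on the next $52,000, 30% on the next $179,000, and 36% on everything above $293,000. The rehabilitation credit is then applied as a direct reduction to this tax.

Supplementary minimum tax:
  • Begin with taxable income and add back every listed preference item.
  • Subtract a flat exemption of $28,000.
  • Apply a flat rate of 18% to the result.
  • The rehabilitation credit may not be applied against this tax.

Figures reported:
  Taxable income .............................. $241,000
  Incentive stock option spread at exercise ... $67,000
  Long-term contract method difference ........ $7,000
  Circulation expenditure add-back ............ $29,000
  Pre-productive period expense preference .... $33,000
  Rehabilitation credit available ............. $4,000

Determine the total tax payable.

Supplementary minimum tax:
  Adjusted income: $241,000 + $67,000 + $7,000 + $29,000 + $33,000 = $377,000
  Less exemption $28,000 → base $349,000
  $349,000 × 18% = $62,820

Mainline income levy:
  $62,000 × 8% = $4,960
  $52,000 × 20% = $10,400
  $127,000 × 30% = $38,100
  → $53,460
  Less rehabilitation credit $4,000 → $49,460

$62,820 > $49,460, so the supplementary minimum tax is the binding amount.

$62,820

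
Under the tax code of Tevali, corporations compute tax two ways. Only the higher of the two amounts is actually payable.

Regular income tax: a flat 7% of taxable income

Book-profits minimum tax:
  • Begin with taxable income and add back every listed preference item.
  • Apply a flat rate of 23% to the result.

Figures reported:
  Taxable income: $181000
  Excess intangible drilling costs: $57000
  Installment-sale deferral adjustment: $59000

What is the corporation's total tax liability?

$68310

Regular income tax:
  $181000 × 7% = $12670

Book-profits minimum tax:
  Adjusted income: $181000 + $57000 + $59000 = $297000
  $297000 × 23% = $68310

$68310 > $12670, so the book-profits minimum tax is the binding amount.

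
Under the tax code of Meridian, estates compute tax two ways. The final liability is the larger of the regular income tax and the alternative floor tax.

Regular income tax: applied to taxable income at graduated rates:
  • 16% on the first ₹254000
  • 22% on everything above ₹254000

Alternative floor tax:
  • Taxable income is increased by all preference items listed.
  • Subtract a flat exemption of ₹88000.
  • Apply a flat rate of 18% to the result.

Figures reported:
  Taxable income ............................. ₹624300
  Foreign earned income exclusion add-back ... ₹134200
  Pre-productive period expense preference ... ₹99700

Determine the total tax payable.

Regular income tax:
  ₹254000 × 16% = ₹40640
  ₹370300 × 22% = ₹81466
  → ₹122106

Alternative floor tax:
  Adjusted income: ₹624300 + ₹134200 + ₹99700 = ₹858200
  Less exemption ₹88000 → base ₹770200
  ₹770200 × 18% = ₹138636

₹138636 > ₹122106, so the alternative floor tax is the binding amount.

₹138636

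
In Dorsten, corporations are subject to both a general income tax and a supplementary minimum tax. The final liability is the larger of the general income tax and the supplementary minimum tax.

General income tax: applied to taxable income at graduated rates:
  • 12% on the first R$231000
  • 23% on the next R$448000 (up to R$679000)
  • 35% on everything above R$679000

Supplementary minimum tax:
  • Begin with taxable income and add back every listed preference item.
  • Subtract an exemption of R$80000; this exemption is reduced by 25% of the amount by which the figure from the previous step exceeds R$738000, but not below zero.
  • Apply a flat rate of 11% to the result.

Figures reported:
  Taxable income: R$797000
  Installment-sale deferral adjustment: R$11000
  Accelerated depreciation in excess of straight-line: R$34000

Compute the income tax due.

R$172060

General income tax:
  R$231000 × 12% = R$27720
  R$448000 × 23% = R$103040
  R$118000 × 35% = R$41300
  → R$172060

Supplementary minimum tax:
  Adjusted income: R$797000 + R$11000 + R$34000 = R$842000
  Exemption: R$80000 − 25% × (R$842000 − R$738000) = R$80000 − R$26000 = R$54000
  Base: R$842000 − R$54000 = R$788000
  R$788000 × 11% = R$86680

R$172060 > R$86680, so the general income tax governs.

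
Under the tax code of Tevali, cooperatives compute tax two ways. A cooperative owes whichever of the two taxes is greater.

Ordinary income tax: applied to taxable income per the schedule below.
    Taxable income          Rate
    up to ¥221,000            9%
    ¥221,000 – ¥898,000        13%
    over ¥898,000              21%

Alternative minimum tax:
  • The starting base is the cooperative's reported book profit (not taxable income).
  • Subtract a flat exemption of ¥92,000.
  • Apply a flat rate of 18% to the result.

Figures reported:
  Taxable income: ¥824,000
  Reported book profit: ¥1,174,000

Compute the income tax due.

Ordinary income tax:
  ¥221,000 × 9% = ¥19,890
  ¥603,000 × 13% = ¥78,390
  → ¥98,280

Alternative minimum tax:
  Base (reported book profit): ¥1,174,000
  Less exemption ¥92,000 → base ¥1,082,000
  ¥1,082,000 × 18% = ¥194,760

¥194,760 > ¥98,280, so the alternative minimum tax is the binding amount.

¥194,760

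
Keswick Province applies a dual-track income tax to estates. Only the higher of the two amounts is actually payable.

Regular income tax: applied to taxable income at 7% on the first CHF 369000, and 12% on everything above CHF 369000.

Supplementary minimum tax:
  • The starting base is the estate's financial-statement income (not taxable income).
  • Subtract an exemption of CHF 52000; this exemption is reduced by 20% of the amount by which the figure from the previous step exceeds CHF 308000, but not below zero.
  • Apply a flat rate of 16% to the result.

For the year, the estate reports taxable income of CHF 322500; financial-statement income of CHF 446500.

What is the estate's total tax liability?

Supplementary minimum tax:
  Base (financial-statement income): CHF 446500
  Exemption: CHF 52000 − 20% × (CHF 446500 − CHF 308000) = CHF 52000 − CHF 27700 = CHF 24300
  Base: CHF 446500 − CHF 24300 = CHF 422200
  CHF 422200 × 16% = CHF 67552

Regular income tax:
  CHF 322500 × 7% = CHF 22575

CHF 67552 > CHF 22575, so the supplementary minimum tax is the binding amount.

CHF 67552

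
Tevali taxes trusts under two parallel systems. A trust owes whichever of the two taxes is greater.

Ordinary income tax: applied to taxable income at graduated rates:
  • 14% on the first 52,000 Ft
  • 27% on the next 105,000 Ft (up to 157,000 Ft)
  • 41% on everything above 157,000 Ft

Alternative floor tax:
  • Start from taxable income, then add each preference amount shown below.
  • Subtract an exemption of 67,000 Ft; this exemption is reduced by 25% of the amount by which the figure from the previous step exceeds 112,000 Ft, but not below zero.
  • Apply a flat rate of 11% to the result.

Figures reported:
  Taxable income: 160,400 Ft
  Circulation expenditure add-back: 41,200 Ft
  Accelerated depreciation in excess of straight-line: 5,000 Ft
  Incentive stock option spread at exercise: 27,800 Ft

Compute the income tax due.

Ordinary income tax:
  52,000 Ft × 14% = 7,280 Ft
  105,000 Ft × 27% = 28,350 Ft
  3,400 Ft × 41% = 1,394 Ft
  → 37,024 Ft

Alternative floor tax:
  Adjusted income: 160,400 Ft + 41,200 Ft + 5,000 Ft + 27,800 Ft = 234,400 Ft
  Exemption: 67,000 Ft − 25% × (234,400 Ft − 112,000 Ft) = 67,000 Ft − 30,600 Ft = 36,400 Ft
  Base: 234,400 Ft − 36,400 Ft = 198,000 Ft
  198,000 Ft × 11% = 21,780 Ft

37,024 Ft > 21,780 Ft, so the ordinary income tax governs.

37,024 Ft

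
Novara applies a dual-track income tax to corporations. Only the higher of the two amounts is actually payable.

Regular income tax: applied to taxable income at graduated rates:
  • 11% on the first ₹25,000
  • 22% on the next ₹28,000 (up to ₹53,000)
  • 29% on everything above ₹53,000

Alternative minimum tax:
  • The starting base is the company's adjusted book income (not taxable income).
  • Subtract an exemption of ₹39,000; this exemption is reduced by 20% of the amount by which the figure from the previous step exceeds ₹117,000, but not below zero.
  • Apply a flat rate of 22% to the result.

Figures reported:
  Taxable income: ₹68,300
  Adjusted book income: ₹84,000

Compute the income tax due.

Alternative minimum tax:
  Base (adjusted book income): ₹84,000
  Exemption: ₹84,000 ≤ ₹117,000, so full ₹39,000 applies
  Base: ₹84,000 − ₹39,000 = ₹45,000
  ₹45,000 × 22% = ₹9,900

Regular income tax:
  ₹25,000 × 11% = ₹2,750
  ₹28,000 × 22% = ₹6,160
  ₹15,300 × 29% = ₹4,437
  → ₹13,347

₹13,347 > ₹9,900, so the regular income tax governs.

₹13,347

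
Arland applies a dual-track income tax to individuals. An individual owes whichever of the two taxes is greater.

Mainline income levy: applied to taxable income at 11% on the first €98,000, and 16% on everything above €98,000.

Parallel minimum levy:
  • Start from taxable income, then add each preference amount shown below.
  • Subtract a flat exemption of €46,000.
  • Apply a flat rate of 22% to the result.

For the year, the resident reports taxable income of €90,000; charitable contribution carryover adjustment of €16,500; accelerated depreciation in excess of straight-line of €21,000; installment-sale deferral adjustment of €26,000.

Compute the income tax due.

Parallel minimum levy:
  Adjusted income: €90,000 + €16,500 + €21,000 + €26,000 = €153,500
  Less exemption €46,000 → base €107,500
  €107,500 × 22% = €23,650

Mainline income levy:
  €90,000 × 11% = €9,900

€23,650 > €9,900, so the parallel minimum levy is the binding amount.

€23,650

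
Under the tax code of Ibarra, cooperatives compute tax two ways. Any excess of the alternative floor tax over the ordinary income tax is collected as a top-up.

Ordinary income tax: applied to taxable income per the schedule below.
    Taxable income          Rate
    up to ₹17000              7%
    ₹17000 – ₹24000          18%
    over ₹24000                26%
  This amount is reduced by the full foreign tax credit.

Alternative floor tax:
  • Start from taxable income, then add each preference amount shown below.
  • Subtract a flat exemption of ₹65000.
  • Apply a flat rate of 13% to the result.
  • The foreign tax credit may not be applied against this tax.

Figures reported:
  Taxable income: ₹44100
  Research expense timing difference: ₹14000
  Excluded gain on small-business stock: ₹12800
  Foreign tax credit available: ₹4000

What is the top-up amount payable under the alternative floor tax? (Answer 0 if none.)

Ordinary income tax:
  ₹17000 × 7% = ₹1190
  ₹7000 × 18% = ₹1260
  ₹20100 × 26% = ₹5226
  → ₹7676
  Less foreign tax credit ₹4000 → ₹3676

Alternative floor tax:
  Adjusted income: ₹44100 + ₹14000 + ₹12800 = ₹70900
  Less exemption ₹65000 → base ₹5900
  ₹5900 × 13% = ₹767

₹767 ≤ ₹3676, so no add-on is due.

₹0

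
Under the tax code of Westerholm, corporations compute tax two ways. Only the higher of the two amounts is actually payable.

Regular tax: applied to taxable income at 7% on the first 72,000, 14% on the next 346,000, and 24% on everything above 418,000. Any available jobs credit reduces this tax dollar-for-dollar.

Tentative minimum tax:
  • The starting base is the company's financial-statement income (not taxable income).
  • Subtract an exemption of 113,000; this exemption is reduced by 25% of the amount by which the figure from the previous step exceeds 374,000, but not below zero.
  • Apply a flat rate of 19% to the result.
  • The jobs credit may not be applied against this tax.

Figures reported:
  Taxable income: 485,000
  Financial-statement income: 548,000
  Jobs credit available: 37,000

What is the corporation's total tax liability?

Regular tax:
  72,000 × 7% = 5,040
  346,000 × 14% = 48,440
  67,000 × 24% = 16,080
  → 69,560
  Less jobs credit 37,000 → 32,560

Tentative minimum tax:
  Base (financial-statement income): 548,000
  Exemption: 113,000 − 25% × (548,000 − 374,000) = 113,000 − 43,500 = 69,500
  Base: 548,000 − 69,500 = 478,500
  478,500 × 19% = 90,915

90,915 > 32,560, so the tentative minimum tax is the binding amount.

90,915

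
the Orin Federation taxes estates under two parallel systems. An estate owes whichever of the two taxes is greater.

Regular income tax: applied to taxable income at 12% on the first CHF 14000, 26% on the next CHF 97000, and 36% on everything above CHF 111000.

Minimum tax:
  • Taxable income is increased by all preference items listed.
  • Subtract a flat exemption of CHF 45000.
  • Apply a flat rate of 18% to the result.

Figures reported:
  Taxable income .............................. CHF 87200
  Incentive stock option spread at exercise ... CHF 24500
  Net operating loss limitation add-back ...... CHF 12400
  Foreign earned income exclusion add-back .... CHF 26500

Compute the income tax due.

CHF 20712

Minimum tax:
  Adjusted income: CHF 87200 + CHF 24500 + CHF 12400 + CHF 26500 = CHF 150600
  Less exemption CHF 45000 → base CHF 105600
  CHF 105600 × 18% = CHF 19008

Regular income tax:
  CHF 14000 × 12% = CHF 1680
  CHF 73200 × 26% = CHF 19032
  → CHF 20712

CHF 20712 > CHF 19008, so the regular income tax governs.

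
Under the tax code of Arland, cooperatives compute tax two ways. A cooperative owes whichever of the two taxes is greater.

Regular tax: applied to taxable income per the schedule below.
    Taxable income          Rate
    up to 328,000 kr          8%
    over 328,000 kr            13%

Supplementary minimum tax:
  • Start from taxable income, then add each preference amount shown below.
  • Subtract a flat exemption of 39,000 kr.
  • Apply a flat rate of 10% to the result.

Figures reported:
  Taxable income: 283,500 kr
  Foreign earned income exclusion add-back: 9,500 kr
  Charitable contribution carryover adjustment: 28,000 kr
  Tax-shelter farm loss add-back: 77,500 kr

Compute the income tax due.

35,950 kr

Supplementary minimum tax:
  Adjusted income: 283,500 kr + 9,500 kr + 28,000 kr + 77,500 kr = 398,500 kr
  Less exemption 39,000 kr → base 359,500 kr
  359,500 kr × 10% = 35,950 kr

Regular tax:
  283,500 kr × 8% = 22,680 kr

35,950 kr > 22,680 kr, so the supplementary minimum tax is the binding amount.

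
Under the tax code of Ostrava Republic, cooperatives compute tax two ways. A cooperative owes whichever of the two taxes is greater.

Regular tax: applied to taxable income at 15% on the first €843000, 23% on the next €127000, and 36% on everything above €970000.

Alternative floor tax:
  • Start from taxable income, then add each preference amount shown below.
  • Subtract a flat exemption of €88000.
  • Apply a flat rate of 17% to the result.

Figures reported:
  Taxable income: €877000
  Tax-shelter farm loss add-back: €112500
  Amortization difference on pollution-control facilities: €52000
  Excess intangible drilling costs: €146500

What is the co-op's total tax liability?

€187000

Alternative floor tax:
  Adjusted income: €877000 + €112500 + €52000 + €146500 = €1188000
  Less exemption €88000 → base €1100000
  €1100000 × 17% = €187000

Regular tax:
  €843000 × 15% = €126450
  €34000 × 23% = €7820
  → €134270

€187000 > €134270, so the alternative floor tax is the binding amount.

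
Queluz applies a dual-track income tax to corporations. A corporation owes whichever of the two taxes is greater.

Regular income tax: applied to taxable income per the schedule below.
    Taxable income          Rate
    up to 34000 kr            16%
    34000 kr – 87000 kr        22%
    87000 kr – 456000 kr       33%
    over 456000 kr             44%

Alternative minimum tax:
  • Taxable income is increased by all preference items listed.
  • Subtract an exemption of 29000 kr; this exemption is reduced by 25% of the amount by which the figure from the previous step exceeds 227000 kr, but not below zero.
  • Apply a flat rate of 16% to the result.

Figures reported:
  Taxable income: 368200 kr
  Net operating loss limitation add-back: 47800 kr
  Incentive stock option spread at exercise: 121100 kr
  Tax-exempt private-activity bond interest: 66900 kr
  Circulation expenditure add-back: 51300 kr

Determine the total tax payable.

Alternative minimum tax:
  Adjusted income: 368200 kr + 47800 kr + 121100 kr + 66900 kr + 51300 kr = 655300 kr
  Exemption: 25% × (655300 kr − 227000 kr) = 107075 kr ≥ 29000 kr, so the exemption is fully phased out
  Base: 655300 kr − 0 kr = 655300 kr
  655300 kr × 16% = 104848 kr

Regular income tax:
  34000 kr × 16% = 5440 kr
  53000 kr × 22% = 11660 kr
  281200 kr × 33% = 92796 kr
  → 109896 kr

109896 kr > 104848 kr, so the regular income tax governs.

109896 kr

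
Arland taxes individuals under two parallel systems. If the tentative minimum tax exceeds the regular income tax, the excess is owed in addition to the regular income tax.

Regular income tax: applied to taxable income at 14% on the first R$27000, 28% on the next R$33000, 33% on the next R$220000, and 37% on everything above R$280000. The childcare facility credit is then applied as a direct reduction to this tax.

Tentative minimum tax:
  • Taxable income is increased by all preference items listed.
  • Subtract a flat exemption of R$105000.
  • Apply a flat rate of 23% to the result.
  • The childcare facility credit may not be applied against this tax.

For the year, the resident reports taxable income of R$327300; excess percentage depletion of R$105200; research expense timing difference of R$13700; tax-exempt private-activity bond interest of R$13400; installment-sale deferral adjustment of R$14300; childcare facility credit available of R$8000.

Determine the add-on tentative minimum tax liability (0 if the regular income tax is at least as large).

Regular income tax:
  R$27000 × 14% = R$3780
  R$33000 × 28% = R$9240
  R$220000 × 33% = R$72600
  R$47300 × 37% = R$17501
  → R$103121
  Less childcare facility credit R$8000 → R$95121

Tentative minimum tax:
  Adjusted income: R$327300 + R$105200 + R$13700 + R$13400 + R$14300 = R$473900
  Less exemption R$105000 → base R$368900
  R$368900 × 23% = R$84847

R$84847 ≤ R$95121, so no add-on is due.

R$0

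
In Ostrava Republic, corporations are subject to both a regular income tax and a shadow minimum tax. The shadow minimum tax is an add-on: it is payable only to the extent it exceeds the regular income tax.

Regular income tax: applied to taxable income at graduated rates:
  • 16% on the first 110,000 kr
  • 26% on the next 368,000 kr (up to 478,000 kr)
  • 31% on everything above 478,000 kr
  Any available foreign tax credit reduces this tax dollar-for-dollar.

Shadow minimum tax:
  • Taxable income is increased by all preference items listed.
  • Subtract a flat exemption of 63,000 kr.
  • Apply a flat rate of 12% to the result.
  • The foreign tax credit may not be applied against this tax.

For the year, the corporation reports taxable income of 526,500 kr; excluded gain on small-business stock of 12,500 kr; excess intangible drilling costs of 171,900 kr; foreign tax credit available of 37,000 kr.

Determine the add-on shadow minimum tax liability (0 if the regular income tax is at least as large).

0 kr

Shadow minimum tax:
  Adjusted income: 526,500 kr + 12,500 kr + 171,900 kr = 710,900 kr
  Less exemption 63,000 kr → base 647,900 kr
  647,900 kr × 12% = 77,748 kr

Regular income tax:
  110,000 kr × 16% = 17,600 kr
  368,000 kr × 26% = 95,680 kr
  48,500 kr × 31% = 15,035 kr
  → 128,315 kr
  Less foreign tax credit 37,000 kr → 91,315 kr

77,748 kr ≤ 91,315 kr, so no add-on is due.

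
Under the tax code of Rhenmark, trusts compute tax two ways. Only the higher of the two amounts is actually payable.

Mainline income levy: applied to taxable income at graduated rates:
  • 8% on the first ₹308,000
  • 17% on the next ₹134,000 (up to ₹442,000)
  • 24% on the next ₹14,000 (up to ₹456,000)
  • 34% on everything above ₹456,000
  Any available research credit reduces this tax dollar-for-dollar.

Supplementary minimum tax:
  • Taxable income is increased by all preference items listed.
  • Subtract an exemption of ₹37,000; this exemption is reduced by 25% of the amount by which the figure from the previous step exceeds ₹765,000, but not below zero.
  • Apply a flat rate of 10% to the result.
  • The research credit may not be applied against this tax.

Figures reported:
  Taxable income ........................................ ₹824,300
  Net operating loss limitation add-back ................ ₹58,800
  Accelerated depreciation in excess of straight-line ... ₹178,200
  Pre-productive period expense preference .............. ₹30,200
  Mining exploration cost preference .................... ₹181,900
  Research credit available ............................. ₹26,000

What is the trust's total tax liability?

Mainline income levy:
  ₹308,000 × 8% = ₹24,640
  ₹134,000 × 17% = ₹22,780
  ₹14,000 × 24% = ₹3,360
  ₹368,300 × 34% = ₹125,222
  → ₹176,002
  Less research credit ₹26,000 → ₹150,002

Supplementary minimum tax:
  Adjusted income: ₹824,300 + ₹58,800 + ₹178,200 + ₹30,200 + ₹181,900 = ₹1,273,400
  Exemption: 25% × (₹1,273,400 − ₹765,000) = ₹127,100 ≥ ₹37,000, so the exemption is fully phased out
  Base: ₹1,273,400 − ₹0 = ₹1,273,400
  ₹1,273,400 × 10% = ₹127,340

₹150,002 > ₹127,340, so the mainline income levy governs.

₹150,002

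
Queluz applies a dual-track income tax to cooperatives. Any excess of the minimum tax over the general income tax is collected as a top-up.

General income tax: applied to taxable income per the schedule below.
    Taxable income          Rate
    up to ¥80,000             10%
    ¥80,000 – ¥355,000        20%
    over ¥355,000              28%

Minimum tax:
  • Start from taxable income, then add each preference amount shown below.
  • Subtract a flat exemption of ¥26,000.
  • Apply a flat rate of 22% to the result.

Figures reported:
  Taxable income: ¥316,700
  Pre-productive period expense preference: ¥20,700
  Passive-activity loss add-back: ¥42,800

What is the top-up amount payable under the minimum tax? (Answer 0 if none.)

¥22,584

General income tax:
  ¥80,000 × 10% = ¥8,000
  ¥236,700 × 20% = ¥47,340
  → ¥55,340

Minimum tax:
  Adjusted income: ¥316,700 + ¥20,700 + ¥42,800 = ¥380,200
  Less exemption ¥26,000 → base ¥354,200
  ¥354,200 × 22% = ¥77,924

Excess of minimum tax over general income tax: ¥77,924 − ¥55,340 = ¥22,584.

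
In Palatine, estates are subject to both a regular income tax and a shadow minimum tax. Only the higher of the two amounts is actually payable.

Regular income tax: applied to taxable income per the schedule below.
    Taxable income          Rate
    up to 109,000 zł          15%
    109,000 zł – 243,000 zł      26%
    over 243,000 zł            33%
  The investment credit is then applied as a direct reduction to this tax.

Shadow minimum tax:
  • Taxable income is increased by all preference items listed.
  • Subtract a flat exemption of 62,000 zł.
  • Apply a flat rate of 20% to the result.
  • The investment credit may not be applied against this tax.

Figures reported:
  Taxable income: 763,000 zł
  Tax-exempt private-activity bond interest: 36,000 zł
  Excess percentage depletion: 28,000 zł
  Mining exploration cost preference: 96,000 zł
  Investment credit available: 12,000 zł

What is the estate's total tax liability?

Regular income tax:
  109,000 zł × 15% = 16,350 zł
  134,000 zł × 26% = 34,840 zł
  520,000 zł × 33% = 171,600 zł
  → 222,790 zł
  Less investment credit 12,000 zł → 210,790 zł

Shadow minimum tax:
  Adjusted income: 763,000 zł + 36,000 zł + 28,000 zł + 96,000 zł = 923,000 zł
  Less exemption 62,000 zł → base 861,000 zł
  861,000 zł × 20% = 172,200 zł

210,790 zł > 172,200 zł, so the regular income tax governs.

210,790 zł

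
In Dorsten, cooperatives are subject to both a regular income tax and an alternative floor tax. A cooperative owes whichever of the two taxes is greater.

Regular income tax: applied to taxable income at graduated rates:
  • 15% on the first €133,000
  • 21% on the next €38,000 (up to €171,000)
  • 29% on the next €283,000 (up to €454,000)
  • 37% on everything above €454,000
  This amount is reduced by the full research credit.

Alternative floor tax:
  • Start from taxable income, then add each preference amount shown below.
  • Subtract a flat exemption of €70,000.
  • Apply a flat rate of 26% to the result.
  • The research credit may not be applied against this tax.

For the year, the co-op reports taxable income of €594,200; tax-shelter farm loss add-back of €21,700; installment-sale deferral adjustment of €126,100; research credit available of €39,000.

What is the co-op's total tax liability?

€174,720

Regular income tax:
  €133,000 × 15% = €19,950
  €38,000 × 21% = €7,980
  €283,000 × 29% = €82,070
  €140,200 × 37% = €51,874
  → €161,874
  Less research credit €39,000 → €122,874

Alternative floor tax:
  Adjusted income: €594,200 + €21,700 + €126,100 = €742,000
  Less exemption €70,000 → base €672,000
  €672,000 × 26% = €174,720

€174,720 > €122,874, so the alternative floor tax is the binding amount.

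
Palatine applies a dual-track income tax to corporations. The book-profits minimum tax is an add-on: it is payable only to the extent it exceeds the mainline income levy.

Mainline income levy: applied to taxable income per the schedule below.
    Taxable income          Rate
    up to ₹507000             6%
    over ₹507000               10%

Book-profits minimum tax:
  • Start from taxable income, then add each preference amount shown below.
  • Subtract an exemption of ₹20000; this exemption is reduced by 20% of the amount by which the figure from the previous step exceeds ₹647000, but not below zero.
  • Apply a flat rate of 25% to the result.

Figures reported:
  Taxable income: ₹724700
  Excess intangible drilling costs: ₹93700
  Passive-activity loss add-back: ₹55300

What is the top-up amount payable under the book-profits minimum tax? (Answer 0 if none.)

₹166235

Mainline income levy:
  ₹507000 × 6% = ₹30420
  ₹217700 × 10% = ₹21770
  → ₹52190

Book-profits minimum tax:
  Adjusted income: ₹724700 + ₹93700 + ₹55300 = ₹873700
  Exemption: 20% × (₹873700 − ₹647000) = ₹45340 ≥ ₹20000, so the exemption is fully phased out
  Base: ₹873700 − ₹0 = ₹873700
  ₹873700 × 25% = ₹218425

Excess of book-profits minimum tax over mainline income levy: ₹218425 − ₹52190 = ₹166235.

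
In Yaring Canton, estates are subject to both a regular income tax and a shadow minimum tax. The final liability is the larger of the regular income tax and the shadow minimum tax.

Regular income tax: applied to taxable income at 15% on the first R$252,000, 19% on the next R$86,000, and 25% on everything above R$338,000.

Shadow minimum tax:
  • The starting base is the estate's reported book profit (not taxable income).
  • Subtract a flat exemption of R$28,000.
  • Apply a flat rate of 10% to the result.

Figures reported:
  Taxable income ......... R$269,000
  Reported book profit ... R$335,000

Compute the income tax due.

Shadow minimum tax:
  Base (reported book profit): R$335,000
  Less exemption R$28,000 → base R$307,000
  R$307,000 × 10% = R$30,700

Regular income tax:
  R$252,000 × 15% = R$37,800
  R$17,000 × 19% = R$3,230
  → R$41,030

R$41,030 > R$30,700, so the regular income tax governs.

R$41,030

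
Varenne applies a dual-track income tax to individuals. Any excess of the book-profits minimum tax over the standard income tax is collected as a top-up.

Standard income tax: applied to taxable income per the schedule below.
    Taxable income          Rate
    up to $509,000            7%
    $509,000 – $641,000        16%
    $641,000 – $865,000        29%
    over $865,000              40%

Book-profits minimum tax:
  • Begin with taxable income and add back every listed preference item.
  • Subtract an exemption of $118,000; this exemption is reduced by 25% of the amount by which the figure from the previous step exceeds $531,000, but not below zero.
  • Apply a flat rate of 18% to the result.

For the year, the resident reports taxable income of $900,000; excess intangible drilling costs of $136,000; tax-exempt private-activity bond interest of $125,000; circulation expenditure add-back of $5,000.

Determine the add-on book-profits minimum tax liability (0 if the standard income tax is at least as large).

Book-profits minimum tax:
  Adjusted income: $900,000 + $136,000 + $125,000 + $5,000 = $1,166,000
  Exemption: 25% × ($1,166,000 − $531,000) = $158,750 ≥ $118,000, so the exemption is fully phased out
  Base: $1,166,000 − $0 = $1,166,000
  $1,166,000 × 18% = $209,880

Standard income tax:
  $509,000 × 7% = $35,630
  $132,000 × 16% = $21,120
  $224,000 × 29% = $64,960
  $35,000 × 40% = $14,000
  → $135,710

Excess of book-profits minimum tax over standard income tax: $209,880 − $135,710 = $74,170.

$74,170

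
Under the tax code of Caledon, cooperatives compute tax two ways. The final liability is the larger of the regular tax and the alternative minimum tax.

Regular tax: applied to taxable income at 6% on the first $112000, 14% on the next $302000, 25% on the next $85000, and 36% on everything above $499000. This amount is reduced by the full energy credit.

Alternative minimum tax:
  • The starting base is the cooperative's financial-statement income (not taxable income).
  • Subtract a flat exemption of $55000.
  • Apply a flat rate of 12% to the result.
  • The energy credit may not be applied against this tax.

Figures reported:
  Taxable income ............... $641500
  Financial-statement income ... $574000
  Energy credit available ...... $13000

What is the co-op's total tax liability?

$108550

Regular tax:
  $112000 × 6% = $6720
  $302000 × 14% = $42280
  $85000 × 25% = $21250
  $142500 × 36% = $51300
  → $121550
  Less energy credit $13000 → $108550

Alternative minimum tax:
  Base (financial-statement income): $574000
  Less exemption $55000 → base $519000
  $519000 × 12% = $62280

$108550 > $62280, so the regular tax governs.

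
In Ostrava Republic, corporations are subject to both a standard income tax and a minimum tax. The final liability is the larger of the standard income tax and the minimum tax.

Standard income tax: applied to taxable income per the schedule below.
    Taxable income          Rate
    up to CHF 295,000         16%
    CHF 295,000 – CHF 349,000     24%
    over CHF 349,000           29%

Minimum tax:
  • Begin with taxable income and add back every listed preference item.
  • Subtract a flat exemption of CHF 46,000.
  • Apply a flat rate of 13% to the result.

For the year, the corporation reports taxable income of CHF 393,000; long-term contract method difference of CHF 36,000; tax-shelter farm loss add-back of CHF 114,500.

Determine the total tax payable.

CHF 72,920

Minimum tax:
  Adjusted income: CHF 393,000 + CHF 36,000 + CHF 114,500 = CHF 543,500
  Less exemption CHF 46,000 → base CHF 497,500
  CHF 497,500 × 13% = CHF 64,675

Standard income tax:
  CHF 295,000 × 16% = CHF 47,200
  CHF 54,000 × 24% = CHF 12,960
  CHF 44,000 × 29% = CHF 12,760
  → CHF 72,920

CHF 72,920 > CHF 64,675, so the standard income tax governs.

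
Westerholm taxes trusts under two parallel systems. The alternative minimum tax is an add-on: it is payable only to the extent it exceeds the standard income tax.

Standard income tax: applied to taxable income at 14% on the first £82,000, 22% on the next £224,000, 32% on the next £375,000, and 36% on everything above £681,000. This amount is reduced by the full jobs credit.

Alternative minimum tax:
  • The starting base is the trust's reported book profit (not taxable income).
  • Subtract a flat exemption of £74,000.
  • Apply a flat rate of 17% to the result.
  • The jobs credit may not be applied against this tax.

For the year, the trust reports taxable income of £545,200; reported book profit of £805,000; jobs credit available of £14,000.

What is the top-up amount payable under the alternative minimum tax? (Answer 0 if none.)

£966

Standard income tax:
  £82,000 × 14% = £11,480
  £224,000 × 22% = £49,280
  £239,200 × 32% = £76,544
  → £137,304
  Less jobs credit £14,000 → £123,304

Alternative minimum tax:
  Base (reported book profit): £805,000
  Less exemption £74,000 → base £731,000
  £731,000 × 17% = £124,270

Excess of alternative minimum tax over standard income tax: £124,270 − £123,304 = £966.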